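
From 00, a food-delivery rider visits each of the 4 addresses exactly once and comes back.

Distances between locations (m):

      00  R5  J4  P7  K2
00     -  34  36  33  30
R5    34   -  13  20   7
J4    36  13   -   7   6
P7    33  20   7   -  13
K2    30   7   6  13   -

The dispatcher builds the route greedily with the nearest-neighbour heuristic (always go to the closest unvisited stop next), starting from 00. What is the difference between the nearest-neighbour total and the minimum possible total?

00: K2=30, P7=33, R5=34, J4=36 ⇒ K2
K2: J4=6, R5=7, P7=13 ⇒ J4
J4: P7=7, R5=13 ⇒ P7
P7: R5=20 ⇒ R5
NN route 00 → K2 → J4 → P7 → R5 → 00 costs 97.
Optimal: 00 → R5 → K2 → J4 → P7 → 00 costs 87 (by enumerating all 12 distinct tours).
Excess = 97 − 87 = 10.

Excess over optimum: 10 m.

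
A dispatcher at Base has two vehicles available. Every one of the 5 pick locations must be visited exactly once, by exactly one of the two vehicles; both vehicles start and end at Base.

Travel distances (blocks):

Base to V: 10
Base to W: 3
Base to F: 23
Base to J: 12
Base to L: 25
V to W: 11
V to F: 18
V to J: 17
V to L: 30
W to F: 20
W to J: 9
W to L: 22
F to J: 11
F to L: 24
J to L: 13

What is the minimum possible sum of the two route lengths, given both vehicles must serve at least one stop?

Check every non-empty split of the stops between the two vehicles; for each half take its own optimal tour:
  {V} + {W, F, J, L}: 20 + 72 = 92
  {W} + {V, F, J, L}: 6 + 77 = 83
  {V, W} + {F, J, L}: 24 + 72 = 96
  {F} + {V, W, J, L}: 46 + 65 = 111
  {V, F} + {W, J, L}: 51 + 50 = 101
  {W, F} + {V, J, L}: 46 + 65 = 111
  … (15 splits in total)
Best: vehicle 1 Base → W → Base = 6; vehicle 2 Base → V → F → J → L → Base = 77; combined 83.

83 blocks — the smallest possible combined total.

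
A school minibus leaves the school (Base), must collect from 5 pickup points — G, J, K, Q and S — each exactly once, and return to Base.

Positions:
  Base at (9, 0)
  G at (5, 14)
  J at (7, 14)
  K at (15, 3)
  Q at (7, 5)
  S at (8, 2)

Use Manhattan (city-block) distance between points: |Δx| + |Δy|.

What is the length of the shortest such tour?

There are 60 distinct closed tours to check (reversals are equivalent).
Base - G - J - K - Q - S - Base: 18+2+19+10+4+3 = 56
Base - G - J - K - S - Q - Base: 18+2+19+8+4+7 = 58
Base - G - J - Q - K - S - Base: 18+2+9+10+8+3 = 50
Base - G - J - Q - S - K - Base: 18+2+9+4+8+9 = 50
Base - G - J - S - K - Q - Base: 18+2+13+8+10+7 = 58
Base - G - J - S - Q - K - Base: 18+2+13+4+10+9 = 56
Base - G - K - J - Q - S - Base: 18+21+19+9+4+3 = 74
Base - G - K - J - S - Q - Base: 18+21+19+13+4+7 = 82
Base - G - K - Q - J - S - Base: 18+21+10+9+13+3 = 74
Base - G - K - Q - S - J - Base: 18+21+10+4+13+16 = 82
Base - G - K - S - J - Q - Base: 18+21+8+13+9+7 = 76
Base - G - K - S - Q - J - Base: 18+21+8+4+9+16 = 76
Base - G - Q - J - K - S - Base: 18+11+9+19+8+3 = 68
Base - G - Q - J - S - K - Base: 18+11+9+13+8+9 = 68
… (46 more)
Base - K - G - J - Q - S - Base: 9+21+2+9+4+3 = 48  ← best
The minimum is 48.
One optimal route: Base → K → G → J → Q → S → Base (or its reverse).

Minimum total distance: 48.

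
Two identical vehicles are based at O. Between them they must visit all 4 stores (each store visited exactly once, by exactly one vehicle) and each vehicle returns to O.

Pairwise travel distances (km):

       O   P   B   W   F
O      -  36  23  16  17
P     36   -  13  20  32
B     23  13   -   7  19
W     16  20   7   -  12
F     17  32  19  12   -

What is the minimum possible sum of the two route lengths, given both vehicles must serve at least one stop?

Check every non-empty split of the stops between the two vehicles; for each half take its own optimal tour:
  {P} + {B, W, F}: 72 + 59 = 131
  {B} + {P, W, F}: 46 + 85 = 131
  {P, B} + {W, F}: 72 + 45 = 117
  {W} + {P, B, F}: 32 + 85 = 117
  {P, W} + {B, F}: 72 + 59 = 131
  {B, W} + {P, F}: 46 + 85 = 131
  … (7 splits in total)
  {P, B, W} + {F}: 72 + 34 = 106  ← best
Best: vehicle 1 O → P → B → W → O = 72; vehicle 2 O → F → O = 34; combined 106.

Minimum combined distance: 106 km.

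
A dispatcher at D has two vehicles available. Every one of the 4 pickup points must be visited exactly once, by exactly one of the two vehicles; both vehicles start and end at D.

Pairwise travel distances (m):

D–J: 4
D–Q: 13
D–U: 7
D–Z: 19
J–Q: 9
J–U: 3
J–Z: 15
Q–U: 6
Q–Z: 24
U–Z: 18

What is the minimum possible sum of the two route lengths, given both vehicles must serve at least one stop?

There are 2^3 − 1 = 7 ways to divide the 4 stops into two non-empty groups. For each, the best each vehicle can do is its own shortest tour through its group:
  {J} + {Q, U, Z}: 8 + 56 = 64
  {Q} + {J, U, Z}: 26 + 44 = 70
  {J, Q} + {U, Z}: 26 + 44 = 70
  {U} + {J, Q, Z}: 14 + 56 = 70
  {J, U} + {Q, Z}: 14 + 56 = 70
  {Q, U} + {J, Z}: 26 + 38 = 64
  … (7 splits in total)
Best: vehicle 1 D → J → D = 8; vehicle 2 D → Q → U → Z → D = 56; combined 64.

Minimum combined distance: 64 m.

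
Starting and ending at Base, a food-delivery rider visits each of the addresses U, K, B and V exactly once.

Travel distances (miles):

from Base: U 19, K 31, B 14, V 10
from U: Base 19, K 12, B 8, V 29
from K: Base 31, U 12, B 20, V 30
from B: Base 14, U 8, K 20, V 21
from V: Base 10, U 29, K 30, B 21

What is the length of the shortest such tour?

74 miles — the shortest possible round trip.

Base→U→K→B→V→Base: 19+12+20+21+10 = 82
Base→U→K→V→B→Base: 19+12+30+21+14 = 96
Base→U→B→K→V→Base: 19+8+20+30+10 = 87
Base→U→B→V→K→Base: 19+8+21+30+31 = 109
Base→U→V→K→B→Base: 19+29+30+20+14 = 112
Base→U→V→B→K→Base: 19+29+21+20+31 = 120
Base→K→U→B→V→Base: 31+12+8+21+10 = 82
Base→K→U→V→B→Base: 31+12+29+21+14 = 107
Base→K→B→U→V→Base: 31+20+8+29+10 = 98
Base→K→V→U→B→Base: 31+30+29+8+14 = 112
Base→B→U→K→V→Base: 14+8+12+30+10 = 74
Base→B→K→U→V→Base: 14+20+12+29+10 = 85
The minimum is 74.
One optimal route: Base → B → U → K → V → Base (or its reverse).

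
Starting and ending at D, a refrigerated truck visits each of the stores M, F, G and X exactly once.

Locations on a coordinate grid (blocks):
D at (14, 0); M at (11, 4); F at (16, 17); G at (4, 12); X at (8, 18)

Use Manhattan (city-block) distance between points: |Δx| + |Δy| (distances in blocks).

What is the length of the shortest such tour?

There are 12 distinct closed tours to check (reversals are equivalent).
D - M - F - G - X - D: 7+18+17+10+24 = 76
D - M - F - X - G - D: 7+18+9+10+22 = 66
D - M - G - F - X - D: 7+15+17+9+24 = 72
D - M - G - X - F - D: 7+15+10+9+19 = 60
D - M - X - F - G - D: 7+17+9+17+22 = 72
D - M - X - G - F - D: 7+17+10+17+19 = 70
D - F - M - G - X - D: 19+18+15+10+24 = 86
D - F - M - X - G - D: 19+18+17+10+22 = 86
D - F - G - M - X - D: 19+17+15+17+24 = 92
D - F - X - M - G - D: 19+9+17+15+22 = 82
D - G - M - F - X - D: 22+15+18+9+24 = 88
D - G - F - M - X - D: 22+17+18+17+24 = 98
The minimum is 60.
One optimal route: D → M → G → X → F → D (or its reverse).

Shortest round trip = 60 blocks.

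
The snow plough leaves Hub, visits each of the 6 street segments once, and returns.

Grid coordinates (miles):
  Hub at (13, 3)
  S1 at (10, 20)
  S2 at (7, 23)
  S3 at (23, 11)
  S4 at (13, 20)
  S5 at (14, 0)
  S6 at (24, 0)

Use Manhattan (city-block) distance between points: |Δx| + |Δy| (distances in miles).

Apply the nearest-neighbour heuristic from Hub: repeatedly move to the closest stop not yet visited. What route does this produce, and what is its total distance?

Hub → [S5:4 / S6:14 / S4:17 / S3:18 / S1:20 / S2:26] → S5 (4)
S5 → [S6:10 / S3:20 / S4:21 / S1:24 / S2:30] → S6 (10)
S6 → [S3:12 / S4:31 / S1:34 / S2:40] → S3 (12)
S3 → [S4:19 / S1:22 / S2:28] → S4 (19)
S4 → [S1:3 / S2:9] → S1 (3)
S1 → [S2:6] → S2 (6)
Return S2→Hub: 26.
Total = 4 + 10 + 12 + 19 + 3 + 6 + 26 = 80.

Nearest-neighbour total = 80 miles; route Hub → S5 → S6 → S3 → S4 → S1 → S2 → Hub.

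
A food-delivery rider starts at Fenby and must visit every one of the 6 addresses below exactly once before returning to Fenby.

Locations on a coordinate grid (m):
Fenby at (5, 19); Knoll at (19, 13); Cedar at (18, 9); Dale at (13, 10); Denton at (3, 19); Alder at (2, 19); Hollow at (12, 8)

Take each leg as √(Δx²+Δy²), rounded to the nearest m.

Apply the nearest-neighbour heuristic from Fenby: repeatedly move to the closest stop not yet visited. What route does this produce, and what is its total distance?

Fenby → [Denton:2 / Alder:3 / Dale:12 / Hollow:13 / Knoll:15 / Cedar:16] → Denton (2)
Denton → [Alder:1 / Dale:13 / Hollow:14 / Knoll:17 / Cedar:18] → Alder (1)
Alder → [Dale:14 / Hollow:15 / Knoll:18 / Cedar:19] → Dale (14)
Dale → [Hollow:2 / Cedar:5 / Knoll:7] → Hollow (2)
Hollow → [Cedar:6 / Knoll:9] → Cedar (6)
Cedar → [Knoll:4] → Knoll (4)
Return Knoll→Fenby: 15.
Total = 2 + 1 + 14 + 2 + 6 + 4 + 15 = 44.

Nearest-neighbour total = 44 m; route Fenby → Denton → Alder → Dale → Hollow → Cedar → Knoll → Fenby.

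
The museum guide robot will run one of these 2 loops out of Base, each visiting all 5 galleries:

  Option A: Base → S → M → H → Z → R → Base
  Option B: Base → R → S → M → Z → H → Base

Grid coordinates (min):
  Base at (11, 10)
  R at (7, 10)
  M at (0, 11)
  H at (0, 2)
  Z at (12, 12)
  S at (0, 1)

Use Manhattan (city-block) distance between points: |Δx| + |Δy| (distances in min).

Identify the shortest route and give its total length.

Option A: 20 + 10 + 9 + 22 + 7 + 4 = 72
Option B: 4 + 16 + 10 + 13 + 22 + 19 = 84

Shortest is Option A, total 72 min.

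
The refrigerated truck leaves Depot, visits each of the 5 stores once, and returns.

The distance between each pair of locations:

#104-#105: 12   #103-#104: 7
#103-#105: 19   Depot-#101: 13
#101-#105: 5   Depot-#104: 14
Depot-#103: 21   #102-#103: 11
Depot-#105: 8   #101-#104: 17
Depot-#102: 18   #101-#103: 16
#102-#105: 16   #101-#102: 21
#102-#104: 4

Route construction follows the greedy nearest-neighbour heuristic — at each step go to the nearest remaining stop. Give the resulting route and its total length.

From Depot: distances to unvisited — #105=8, #101=13, #104=14, #102=18, #103=21. Nearest is #105 (8).
From #105: distances to unvisited — #101=5, #104=12, #102=16, #103=19. Nearest is #101 (5).
From #101: distances to unvisited — #103=16, #104=17, #102=21. Nearest is #103 (16).
From #103: distances to unvisited — #104=7, #102=11. Nearest is #104 (7).
From #104: distances to unvisited — #102=4. Nearest is #102 (4).
Return #102→Depot: 18.
Total = 8 + 5 + 16 + 7 + 4 + 18 = 58.

58 along Depot → #105 → #101 → #103 → #104 → #102 → Depot.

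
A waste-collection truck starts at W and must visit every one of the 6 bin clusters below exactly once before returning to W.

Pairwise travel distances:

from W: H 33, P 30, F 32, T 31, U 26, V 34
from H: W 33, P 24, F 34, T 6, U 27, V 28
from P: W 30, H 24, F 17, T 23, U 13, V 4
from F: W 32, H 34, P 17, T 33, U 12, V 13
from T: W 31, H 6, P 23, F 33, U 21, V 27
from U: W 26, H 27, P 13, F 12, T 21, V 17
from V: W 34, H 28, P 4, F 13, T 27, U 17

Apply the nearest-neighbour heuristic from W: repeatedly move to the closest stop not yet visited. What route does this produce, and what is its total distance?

Total distance 117 via the nearest-neighbour route W → U → F → V → P → T → H → W.

From W: distances to unvisited — U=26, P=30, T=31, F=32, H=33, V=34. Nearest is U (26).
From U: distances to unvisited — F=12, P=13, V=17, T=21, H=27. Nearest is F (12).
From F: distances to unvisited — V=13, P=17, T=33, H=34. Nearest is V (13).
From V: distances to unvisited — P=4, T=27, H=28. Nearest is P (4).
From P: distances to unvisited — T=23, H=24. Nearest is T (23).
From T: distances to unvisited — H=6. Nearest is H (6).
Return H→W: 33.
Total = 26 + 12 + 13 + 4 + 23 + 6 + 33 = 117.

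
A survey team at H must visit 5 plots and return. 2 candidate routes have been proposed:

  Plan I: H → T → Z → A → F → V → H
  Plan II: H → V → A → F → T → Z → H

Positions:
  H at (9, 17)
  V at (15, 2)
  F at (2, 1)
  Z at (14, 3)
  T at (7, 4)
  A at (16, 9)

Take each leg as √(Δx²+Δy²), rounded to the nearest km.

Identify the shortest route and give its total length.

67 km — Plan II is the shortest.

Plan I: 13 + 7 + 6 + 16 + 13 + 16 = 71
Plan II: 16 + 7 + 16 + 6 + 7 + 15 = 67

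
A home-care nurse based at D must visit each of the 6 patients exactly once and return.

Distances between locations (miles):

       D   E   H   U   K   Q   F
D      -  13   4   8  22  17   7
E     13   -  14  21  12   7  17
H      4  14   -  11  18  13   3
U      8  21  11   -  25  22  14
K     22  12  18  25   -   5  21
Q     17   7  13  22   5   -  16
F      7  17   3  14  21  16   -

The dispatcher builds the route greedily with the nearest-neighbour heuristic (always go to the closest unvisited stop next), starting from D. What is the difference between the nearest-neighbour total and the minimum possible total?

The nearest-neighbour route is 8 miles longer than optimal.

From D: H=4, F=7, U=8, E=13, Q=17, K=22 → choose H (4).
From H: F=3, U=11, Q=13, E=14, K=18 → choose F (3).
From F: U=14, Q=16, E=17, K=21 → choose U (14).
From U: E=21, Q=22, K=25 → choose E (21).
From E: Q=7, K=12 → choose Q (7).
From Q: K=5 → choose K (5).
NN route D → H → F → U → E → Q → K → D costs 76.
Optimal: D → E → K → Q → H → F → U → D costs 68 (by enumerating all 360 distinct tours).
Excess = 76 − 68 = 8.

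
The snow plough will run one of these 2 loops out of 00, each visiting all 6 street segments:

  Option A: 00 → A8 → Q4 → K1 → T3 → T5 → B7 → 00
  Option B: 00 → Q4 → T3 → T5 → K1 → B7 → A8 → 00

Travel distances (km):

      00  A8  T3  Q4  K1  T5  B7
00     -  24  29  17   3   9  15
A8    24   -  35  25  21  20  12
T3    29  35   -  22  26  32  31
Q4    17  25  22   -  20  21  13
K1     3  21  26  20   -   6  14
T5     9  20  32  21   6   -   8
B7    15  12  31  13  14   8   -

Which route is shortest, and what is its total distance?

Option A: 24 + 25 + 20 + 26 + 32 + 8 + 15 = 150
Option B: 17 + 22 + 32 + 6 + 14 + 12 + 24 = 127

Shortest is Option B, total 127 km.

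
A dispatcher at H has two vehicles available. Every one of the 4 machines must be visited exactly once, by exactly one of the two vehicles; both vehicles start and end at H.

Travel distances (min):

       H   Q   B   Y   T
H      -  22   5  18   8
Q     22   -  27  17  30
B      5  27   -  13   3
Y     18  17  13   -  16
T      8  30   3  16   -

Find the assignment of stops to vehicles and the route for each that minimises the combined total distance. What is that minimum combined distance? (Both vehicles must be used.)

Try each way of splitting the stops between the two vehicles (each non-empty) and, for each split, find the best tour for each vehicle:
  {Q} + {B, Y, T}: 44 + 42 = 86
  {B} + {Q, Y, T}: 10 + 63 = 73
  {Q, B} + {Y, T}: 54 + 42 = 96
  {Y} + {Q, B, T}: 36 + 60 = 96
  {Q, Y} + {B, T}: 57 + 16 = 73
  {B, Y} + {Q, T}: 36 + 60 = 96
  … (7 splits in total)
Best: vehicle 1 H → B → H = 10; vehicle 2 H → Q → Y → T → H = 63; combined 73.

73 min — the smallest possible combined total.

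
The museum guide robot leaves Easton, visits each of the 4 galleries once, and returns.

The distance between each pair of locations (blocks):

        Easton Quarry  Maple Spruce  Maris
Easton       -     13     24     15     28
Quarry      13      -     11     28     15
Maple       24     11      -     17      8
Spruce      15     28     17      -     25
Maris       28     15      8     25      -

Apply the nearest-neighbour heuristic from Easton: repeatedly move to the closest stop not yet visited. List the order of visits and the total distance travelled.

Easton → [Quarry:13 / Spruce:15 / Maple:24 / Maris:28] → Quarry (13)
Quarry → [Maple:11 / Maris:15 / Spruce:28] → Maple (11)
Maple → [Maris:8 / Spruce:17] → Maris (8)
Maris → [Spruce:25] → Spruce (25)
Return Spruce→Easton: 15.
Total = 13 + 11 + 8 + 25 + 15 = 72.

Total distance 72 blocks via the nearest-neighbour route Easton → Quarry → Maple → Maris → Spruce → Easton.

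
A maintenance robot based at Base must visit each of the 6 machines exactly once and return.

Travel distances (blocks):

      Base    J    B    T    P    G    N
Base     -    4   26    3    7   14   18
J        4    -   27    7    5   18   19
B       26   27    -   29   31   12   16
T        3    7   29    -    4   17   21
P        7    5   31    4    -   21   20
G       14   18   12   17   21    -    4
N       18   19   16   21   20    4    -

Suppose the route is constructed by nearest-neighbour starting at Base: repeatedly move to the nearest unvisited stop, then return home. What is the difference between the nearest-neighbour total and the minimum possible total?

Base: T=3, J=4, P=7, G=14, N=18, B=26 ⇒ T
T: P=4, J=7, G=17, N=21, B=29 ⇒ P
P: J=5, N=20, G=21, B=31 ⇒ J
J: G=18, N=19, B=27 ⇒ G
G: N=4, B=12 ⇒ N
N: B=16 ⇒ B
NN route Base → T → P → J → G → N → B → Base costs 76.
Optimal: Base → B → G → N → J → P → T → Base costs 73 (by enumerating all 360 distinct tours).
Excess = 76 − 73 = 3.

Excess over optimum: 3 blocks.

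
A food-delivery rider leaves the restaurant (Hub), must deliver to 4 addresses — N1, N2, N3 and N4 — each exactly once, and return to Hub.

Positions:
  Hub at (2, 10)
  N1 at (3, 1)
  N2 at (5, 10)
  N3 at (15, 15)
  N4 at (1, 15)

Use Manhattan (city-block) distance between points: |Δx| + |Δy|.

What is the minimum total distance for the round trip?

Minimum total distance: 56.

There are 12 distinct closed tours to check (reversals are equivalent).
Hub → N1 → N2 → N3 → N4 → Hub: 10+11+15+14+6 = 56
Hub → N1 → N2 → N4 → N3 → Hub: 10+11+9+14+18 = 62
Hub → N1 → N3 → N2 → N4 → Hub: 10+26+15+9+6 = 66
Hub → N1 → N3 → N4 → N2 → Hub: 10+26+14+9+3 = 62
Hub → N1 → N4 → N2 → N3 → Hub: 10+16+9+15+18 = 68
Hub → N1 → N4 → N3 → N2 → Hub: 10+16+14+15+3 = 58
Hub → N2 → N1 → N3 → N4 → Hub: 3+11+26+14+6 = 60
Hub → N2 → N1 → N4 → N3 → Hub: 3+11+16+14+18 = 62
Hub → N2 → N3 → N1 → N4 → Hub: 3+15+26+16+6 = 66
Hub → N2 → N4 → N1 → N3 → Hub: 3+9+16+26+18 = 72
Hub → N3 → N1 → N2 → N4 → Hub: 18+26+11+9+6 = 70
Hub → N3 → N2 → N1 → N4 → Hub: 18+15+11+16+6 = 66
The minimum is 56.
One optimal route: Hub → N1 → N2 → N3 → N4 → Hub (or its reverse).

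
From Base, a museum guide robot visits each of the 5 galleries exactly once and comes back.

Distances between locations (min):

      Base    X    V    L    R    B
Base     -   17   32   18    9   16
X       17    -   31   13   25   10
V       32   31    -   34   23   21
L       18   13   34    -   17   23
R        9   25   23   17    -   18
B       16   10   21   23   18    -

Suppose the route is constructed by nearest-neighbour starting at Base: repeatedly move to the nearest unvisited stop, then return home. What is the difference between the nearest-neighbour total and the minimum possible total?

From Base: R=9, B=16, X=17, L=18, V=32 → choose R (9).
From R: L=17, B=18, V=23, X=25 → choose L (17).
From L: X=13, B=23, V=34 → choose X (13).
From X: B=10, V=31 → choose B (10).
From B: V=21 → choose V (21).
NN route Base → R → L → X → B → V → Base costs 102.
Optimal: Base → L → X → B → V → R → Base costs 94 (by enumerating all 60 distinct tours).
Excess = 102 − 94 = 8.

8 min longer than the optimal tour.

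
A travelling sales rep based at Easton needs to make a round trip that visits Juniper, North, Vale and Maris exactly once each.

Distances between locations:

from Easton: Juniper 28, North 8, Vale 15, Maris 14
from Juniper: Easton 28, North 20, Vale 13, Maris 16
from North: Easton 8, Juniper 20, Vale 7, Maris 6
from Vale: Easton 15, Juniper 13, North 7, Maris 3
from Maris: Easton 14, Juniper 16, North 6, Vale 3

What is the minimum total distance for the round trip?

With 4 stops there are 4!/2 = 12 distinct round trips (a route and its reverse cost the same).
Easton-Juniper-North-Vale-Maris-Easton: 28+20+7+3+14 = 72
Easton-Juniper-North-Maris-Vale-Easton: 28+20+6+3+15 = 72
Easton-Juniper-Vale-North-Maris-Easton: 28+13+7+6+14 = 68
Easton-Juniper-Vale-Maris-North-Easton: 28+13+3+6+8 = 58
Easton-Juniper-Maris-North-Vale-Easton: 28+16+6+7+15 = 72
Easton-Juniper-Maris-Vale-North-Easton: 28+16+3+7+8 = 62
Easton-North-Juniper-Vale-Maris-Easton: 8+20+13+3+14 = 58
Easton-North-Juniper-Maris-Vale-Easton: 8+20+16+3+15 = 62
Easton-North-Vale-Juniper-Maris-Easton: 8+7+13+16+14 = 58
Easton-North-Maris-Juniper-Vale-Easton: 8+6+16+13+15 = 58
Easton-Vale-Juniper-North-Maris-Easton: 15+13+20+6+14 = 68
Easton-Vale-North-Juniper-Maris-Easton: 15+7+20+16+14 = 72
The minimum is 58.
One optimal route: Easton → Juniper → Vale → Maris → North → Easton (or its reverse).

58 — the shortest possible round trip.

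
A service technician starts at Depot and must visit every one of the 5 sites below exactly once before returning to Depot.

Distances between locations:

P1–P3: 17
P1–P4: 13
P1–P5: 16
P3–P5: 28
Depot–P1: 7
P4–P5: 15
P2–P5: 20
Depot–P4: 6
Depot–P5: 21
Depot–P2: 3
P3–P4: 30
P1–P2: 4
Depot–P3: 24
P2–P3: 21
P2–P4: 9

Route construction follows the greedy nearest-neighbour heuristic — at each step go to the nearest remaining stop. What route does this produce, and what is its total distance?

Total distance 87 via the nearest-neighbour route Depot → P2 → P1 → P4 → P5 → P3 → Depot.

At Depot the remaining stops are P2 3, P4 6, P1 7, P5 21, P3 24; go to P2.
At P2 the remaining stops are P1 4, P4 9, P5 20, P3 21; go to P1.
At P1 the remaining stops are P4 13, P5 16, P3 17; go to P4.
At P4 the remaining stops are P5 15, P3 30; go to P5.
At P5 the remaining stops are P3 28; go to P3.
Return P3→Depot: 24.
Total = 3 + 4 + 13 + 15 + 28 + 24 = 87.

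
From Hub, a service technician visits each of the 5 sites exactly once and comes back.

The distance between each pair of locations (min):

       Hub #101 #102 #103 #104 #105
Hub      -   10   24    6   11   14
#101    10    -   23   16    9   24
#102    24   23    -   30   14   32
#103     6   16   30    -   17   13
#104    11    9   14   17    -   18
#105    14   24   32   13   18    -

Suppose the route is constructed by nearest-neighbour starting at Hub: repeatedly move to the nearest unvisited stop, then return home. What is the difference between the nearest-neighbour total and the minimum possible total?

From Hub: #103=6, #101=10, #104=11, #105=14, #102=24 → choose #103 (6).
From #103: #105=13, #101=16, #104=17, #102=30 → choose #105 (13).
From #105: #104=18, #101=24, #102=32 → choose #104 (18).
From #104: #101=9, #102=14 → choose #101 (9).
From #101: #102=23 → choose #102 (23).
NN route Hub → #103 → #105 → #104 → #101 → #102 → Hub costs 93.
Optimal: Hub → #101 → #102 → #104 → #105 → #103 → Hub costs 84 (by enumerating all 60 distinct tours).
Excess = 93 − 84 = 9.

9 min longer than the optimal tour.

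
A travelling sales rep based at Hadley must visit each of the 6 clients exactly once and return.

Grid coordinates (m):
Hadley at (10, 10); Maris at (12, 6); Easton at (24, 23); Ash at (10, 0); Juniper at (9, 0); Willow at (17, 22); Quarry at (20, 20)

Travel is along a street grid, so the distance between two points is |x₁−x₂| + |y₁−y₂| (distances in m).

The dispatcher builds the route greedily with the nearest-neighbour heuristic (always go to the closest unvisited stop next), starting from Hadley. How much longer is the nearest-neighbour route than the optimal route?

8 m longer than the optimal tour.

Hadley: Maris=6, Ash=10, Juniper=11, Willow=19, Quarry=20, Easton=27 ⇒ Maris
Maris: Ash=8, Juniper=9, Willow=21, Quarry=22, Easton=29 ⇒ Ash
Ash: Juniper=1, Willow=29, Quarry=30, Easton=37 ⇒ Juniper
Juniper: Willow=30, Quarry=31, Easton=38 ⇒ Willow
Willow: Quarry=5, Easton=8 ⇒ Quarry
Quarry: Easton=7 ⇒ Easton
NN route Hadley → Maris → Ash → Juniper → Willow → Quarry → Easton → Hadley costs 84.
Optimal: Hadley → Ash → Juniper → Maris → Willow → Easton → Quarry → Hadley costs 76 (by enumerating all 360 distinct tours).
Excess = 84 − 76 = 8.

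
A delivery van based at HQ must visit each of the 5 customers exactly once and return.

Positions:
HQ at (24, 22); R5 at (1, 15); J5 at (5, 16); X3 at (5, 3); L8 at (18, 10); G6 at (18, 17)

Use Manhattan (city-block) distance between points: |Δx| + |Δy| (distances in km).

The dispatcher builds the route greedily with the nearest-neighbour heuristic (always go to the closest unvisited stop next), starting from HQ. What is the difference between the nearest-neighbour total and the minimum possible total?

From HQ: G6=11, L8=18, J5=25, R5=30, X3=38 → choose G6 (11).
From G6: L8=7, J5=14, R5=19, X3=27 → choose L8 (7).
From L8: J5=19, X3=20, R5=22 → choose J5 (19).
From J5: R5=5, X3=13 → choose R5 (5).
From R5: X3=16 → choose X3 (16).
NN route HQ → G6 → L8 → J5 → R5 → X3 → HQ costs 96.
Optimal: HQ → J5 → R5 → X3 → L8 → G6 → HQ costs 84 (by enumerating all 60 distinct tours).
Excess = 96 − 84 = 12.

Excess over optimum: 12 km.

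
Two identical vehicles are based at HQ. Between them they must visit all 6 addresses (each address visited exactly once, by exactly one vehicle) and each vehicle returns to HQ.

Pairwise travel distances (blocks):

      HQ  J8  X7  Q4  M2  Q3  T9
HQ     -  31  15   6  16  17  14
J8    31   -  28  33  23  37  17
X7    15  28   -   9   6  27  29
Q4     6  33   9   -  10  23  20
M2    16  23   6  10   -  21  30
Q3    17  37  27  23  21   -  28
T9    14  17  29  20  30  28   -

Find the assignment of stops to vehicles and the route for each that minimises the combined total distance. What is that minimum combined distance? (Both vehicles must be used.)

Try each way of splitting the stops between the two vehicles (each non-empty) and, for each split, find the best tour for each vehicle:
  {J8} + {X7, Q4, M2, Q3, T9}: 62 + 84 = 146
  {X7} + {J8, Q4, M2, Q3, T9}: 30 + 101 = 131
  {J8, X7} + {Q4, M2, Q3, T9}: 74 + 79 = 153
  {Q4} + {J8, X7, M2, Q3, T9}: 12 + 103 = 115
  {J8, Q4} + {X7, M2, Q3, T9}: 70 + 84 = 154
  {X7, Q4} + {J8, M2, Q3, T9}: 30 + 92 = 122
  … (31 splits in total)
  {Q3} + {J8, X7, Q4, M2, T9}: 34 + 75 = 109  ← best
Best: vehicle 1 HQ → Q3 → HQ = 34; vehicle 2 HQ → Q4 → X7 → M2 → J8 → T9 → HQ = 75; combined 109.

109 blocks — the smallest possible combined total.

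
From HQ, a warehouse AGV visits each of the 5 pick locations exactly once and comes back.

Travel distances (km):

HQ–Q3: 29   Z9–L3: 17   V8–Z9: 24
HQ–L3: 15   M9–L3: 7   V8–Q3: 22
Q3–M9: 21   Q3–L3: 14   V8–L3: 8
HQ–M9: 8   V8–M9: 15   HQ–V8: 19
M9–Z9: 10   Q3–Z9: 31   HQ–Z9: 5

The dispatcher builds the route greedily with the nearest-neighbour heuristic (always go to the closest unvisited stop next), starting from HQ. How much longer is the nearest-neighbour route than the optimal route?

HQ: Z9=5, M9=8, L3=15, V8=19, Q3=29 ⇒ Z9
Z9: M9=10, L3=17, V8=24, Q3=31 ⇒ M9
M9: L3=7, V8=15, Q3=21 ⇒ L3
L3: V8=8, Q3=14 ⇒ V8
V8: Q3=22 ⇒ Q3
NN route HQ → Z9 → M9 → L3 → V8 → Q3 → HQ costs 81.
Optimal: HQ → V8 → Q3 → L3 → M9 → Z9 → HQ costs 77 (by enumerating all 60 distinct tours).
Excess = 81 − 77 = 4.

4 km longer than the optimal tour.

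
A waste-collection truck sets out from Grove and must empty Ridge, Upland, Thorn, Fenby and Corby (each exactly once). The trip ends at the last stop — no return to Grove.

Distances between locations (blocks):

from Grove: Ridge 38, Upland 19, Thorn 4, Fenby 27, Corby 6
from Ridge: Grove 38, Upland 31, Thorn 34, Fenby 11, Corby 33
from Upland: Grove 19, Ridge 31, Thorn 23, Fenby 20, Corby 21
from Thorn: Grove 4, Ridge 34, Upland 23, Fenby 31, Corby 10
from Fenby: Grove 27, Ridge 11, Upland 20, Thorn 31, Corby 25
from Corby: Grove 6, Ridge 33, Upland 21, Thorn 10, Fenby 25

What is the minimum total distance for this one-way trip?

Minimum one-way distance = 66 blocks.

There are 5! = 120 possible orderings.
Grove - Ridge - Upland - Thorn - Fenby - Corby: 38+31+23+31+25 = 148
Grove - Ridge - Upland - Thorn - Corby - Fenby: 38+31+23+10+25 = 127
Grove - Ridge - Upland - Fenby - Thorn - Corby: 38+31+20+31+10 = 130
Grove - Ridge - Upland - Fenby - Corby - Thorn: 38+31+20+25+10 = 124
Grove - Ridge - Upland - Corby - Thorn - Fenby: 38+31+21+10+31 = 131
Grove - Ridge - Upland - Corby - Fenby - Thorn: 38+31+21+25+31 = 146
Grove - Ridge - Thorn - Upland - Fenby - Corby: 38+34+23+20+25 = 140
Grove - Ridge - Thorn - Upland - Corby - Fenby: 38+34+23+21+25 = 141
Grove - Ridge - Thorn - Fenby - Upland - Corby: 38+34+31+20+21 = 144
Grove - Ridge - Thorn - Fenby - Corby - Upland: 38+34+31+25+21 = 149
Grove - Ridge - Thorn - Corby - Upland - Fenby: 38+34+10+21+20 = 123
Grove - Ridge - Thorn - Corby - Fenby - Upland: 38+34+10+25+20 = 127
Grove - Ridge - Fenby - Upland - Thorn - Corby: 38+11+20+23+10 = 102
Grove - Ridge - Fenby - Upland - Corby - Thorn: 38+11+20+21+10 = 100
… (106 more)
Grove - Thorn - Corby - Upland - Fenby - Ridge: 4+10+21+20+11 = 66  ← best
The minimum is 66.
One shortest path: Grove → Thorn → Corby → Upland → Fenby → Ridge.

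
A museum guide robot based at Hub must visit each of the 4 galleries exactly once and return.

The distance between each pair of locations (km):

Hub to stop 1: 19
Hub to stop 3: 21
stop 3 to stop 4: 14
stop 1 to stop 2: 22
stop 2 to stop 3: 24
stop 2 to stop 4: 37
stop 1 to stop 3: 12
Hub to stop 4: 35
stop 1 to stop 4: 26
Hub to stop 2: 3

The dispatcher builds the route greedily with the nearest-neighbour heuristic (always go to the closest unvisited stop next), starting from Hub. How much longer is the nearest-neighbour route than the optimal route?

1 km longer than the optimal tour.

Hub: stop 2=3, stop 1=19, stop 3=21, stop 4=35 ⇒ stop 2
stop 2: stop 1=22, stop 3=24, stop 4=37 ⇒ stop 1
stop 1: stop 3=12, stop 4=26 ⇒ stop 3
stop 3: stop 4=14 ⇒ stop 4
NN route Hub → stop 2 → stop 1 → stop 3 → stop 4 → Hub costs 86.
Optimal: Hub → stop 1 → stop 3 → stop 4 → stop 2 → Hub costs 85 (by enumerating all 12 distinct tours).
Excess = 86 − 85 = 1.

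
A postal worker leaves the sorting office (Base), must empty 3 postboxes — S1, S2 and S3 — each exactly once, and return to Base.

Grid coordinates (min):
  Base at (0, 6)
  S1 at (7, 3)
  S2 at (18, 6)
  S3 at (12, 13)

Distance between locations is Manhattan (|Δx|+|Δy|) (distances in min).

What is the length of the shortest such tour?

Minimum total distance: 56 min.

Base → S1 → S2 → S3 → Base: 10+14+13+19 = 56
Base → S1 → S3 → S2 → Base: 10+15+13+18 = 56
Base → S2 → S1 → S3 → Base: 18+14+15+19 = 66
The minimum is 56.
One optimal route: Base → S1 → S2 → S3 → Base (or its reverse).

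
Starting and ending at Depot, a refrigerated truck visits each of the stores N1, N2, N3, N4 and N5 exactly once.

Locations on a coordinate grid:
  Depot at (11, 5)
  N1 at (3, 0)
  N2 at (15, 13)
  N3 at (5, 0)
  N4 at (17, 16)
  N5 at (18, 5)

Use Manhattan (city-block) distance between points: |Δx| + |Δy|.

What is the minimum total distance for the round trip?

Minimum total distance: 62.

There are 60 distinct closed tours to check (reversals are equivalent).
Depot→N1→N2→N3→N4→N5→Depot: 13+25+23+28+12+7 = 108
Depot→N1→N2→N3→N5→N4→Depot: 13+25+23+18+12+17 = 108
Depot→N1→N2→N4→N3→N5→Depot: 13+25+5+28+18+7 = 96
Depot→N1→N2→N4→N5→N3→Depot: 13+25+5+12+18+11 = 84
Depot→N1→N2→N5→N3→N4→Depot: 13+25+11+18+28+17 = 112
Depot→N1→N2→N5→N4→N3→Depot: 13+25+11+12+28+11 = 100
Depot→N1→N3→N2→N4→N5→Depot: 13+2+23+5+12+7 = 62
Depot→N1→N3→N2→N5→N4→Depot: 13+2+23+11+12+17 = 78
Depot→N1→N3→N4→N2→N5→Depot: 13+2+28+5+11+7 = 66
Depot→N1→N3→N4→N5→N2→Depot: 13+2+28+12+11+12 = 78
Depot→N1→N3→N5→N2→N4→Depot: 13+2+18+11+5+17 = 66
Depot→N1→N3→N5→N4→N2→Depot: 13+2+18+12+5+12 = 62
Depot→N1→N4→N2→N3→N5→Depot: 13+30+5+23+18+7 = 96
Depot→N1→N4→N2→N5→N3→Depot: 13+30+5+11+18+11 = 88
… (46 more)
The minimum is 62.
One optimal route: Depot → N1 → N3 → N2 → N4 → N5 → Depot (or its reverse).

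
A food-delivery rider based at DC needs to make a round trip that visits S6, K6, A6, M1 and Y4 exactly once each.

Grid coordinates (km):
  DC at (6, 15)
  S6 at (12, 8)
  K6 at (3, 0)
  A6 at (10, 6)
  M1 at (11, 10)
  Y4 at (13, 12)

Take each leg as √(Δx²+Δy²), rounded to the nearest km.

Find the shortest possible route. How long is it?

With 5 stops there are 5!/2 = 60 distinct round trips (a route and its reverse cost the same).
DC-S6-K6-A6-M1-Y4-DC: 9+12+9+4+3+8 = 45
DC-S6-K6-A6-Y4-M1-DC: 9+12+9+7+3+7 = 47
DC-S6-K6-M1-A6-Y4-DC: 9+12+13+4+7+8 = 53
DC-S6-K6-M1-Y4-A6-DC: 9+12+13+3+7+10 = 54
DC-S6-K6-Y4-A6-M1-DC: 9+12+16+7+4+7 = 55
DC-S6-K6-Y4-M1-A6-DC: 9+12+16+3+4+10 = 54
DC-S6-A6-K6-M1-Y4-DC: 9+3+9+13+3+8 = 45
DC-S6-A6-K6-Y4-M1-DC: 9+3+9+16+3+7 = 47
DC-S6-A6-M1-K6-Y4-DC: 9+3+4+13+16+8 = 53
DC-S6-A6-M1-Y4-K6-DC: 9+3+4+3+16+15 = 50
DC-S6-A6-Y4-K6-M1-DC: 9+3+7+16+13+7 = 55
DC-S6-A6-Y4-M1-K6-DC: 9+3+7+3+13+15 = 50
DC-S6-M1-K6-A6-Y4-DC: 9+2+13+9+7+8 = 48
DC-S6-M1-K6-Y4-A6-DC: 9+2+13+16+7+10 = 57
… (46 more)
DC-K6-A6-S6-M1-Y4-DC: 15+9+3+2+3+8 = 40  ← best
The minimum is 40.
One optimal route: DC → K6 → A6 → S6 → M1 → Y4 → DC (or its reverse).

Minimum total distance: 40 km.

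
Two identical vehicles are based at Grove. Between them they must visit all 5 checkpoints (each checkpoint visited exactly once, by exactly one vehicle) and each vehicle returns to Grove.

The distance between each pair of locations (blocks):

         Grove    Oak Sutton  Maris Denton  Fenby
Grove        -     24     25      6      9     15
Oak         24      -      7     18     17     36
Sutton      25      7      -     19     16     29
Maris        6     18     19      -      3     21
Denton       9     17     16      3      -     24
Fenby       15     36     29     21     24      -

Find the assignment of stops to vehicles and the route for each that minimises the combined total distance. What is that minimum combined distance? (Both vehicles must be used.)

86 blocks — the smallest possible combined total.

Try each way of splitting the stops between the two vehicles (each non-empty) and, for each split, find the best tour for each vehicle:
  {Oak} + {Sutton, Maris, Denton, Fenby}: 48 + 69 = 117
  {Sutton} + {Oak, Maris, Denton, Fenby}: 50 + 77 = 127
  {Oak, Sutton} + {Maris, Denton, Fenby}: 56 + 48 = 104
  {Maris} + {Oak, Sutton, Denton, Fenby}: 12 + 77 = 89
  {Oak, Maris} + {Sutton, Denton, Fenby}: 48 + 69 = 117
  {Sutton, Maris} + {Oak, Denton, Fenby}: 50 + 77 = 127
  … (15 splits in total)
  {Oak, Sutton, Maris, Denton} + {Fenby}: 56 + 30 = 86  ← best
Best: vehicle 1 Grove → Oak → Sutton → Denton → Maris → Grove = 56; vehicle 2 Grove → Fenby → Grove = 30; combined 86.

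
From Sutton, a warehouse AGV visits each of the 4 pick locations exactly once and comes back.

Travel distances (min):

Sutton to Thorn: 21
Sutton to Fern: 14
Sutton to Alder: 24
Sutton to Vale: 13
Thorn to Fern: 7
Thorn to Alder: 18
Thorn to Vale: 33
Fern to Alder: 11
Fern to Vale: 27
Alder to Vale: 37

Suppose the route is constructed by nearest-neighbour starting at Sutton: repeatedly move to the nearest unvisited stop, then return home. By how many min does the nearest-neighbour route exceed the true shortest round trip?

Sutton: Vale=13, Fern=14, Thorn=21, Alder=24 ⇒ Vale
Vale: Fern=27, Thorn=33, Alder=37 ⇒ Fern
Fern: Thorn=7, Alder=11 ⇒ Thorn
Thorn: Alder=18 ⇒ Alder
NN route Sutton → Vale → Fern → Thorn → Alder → Sutton costs 89.
Optimal: Sutton → Alder → Fern → Thorn → Vale → Sutton costs 88 (by enumerating all 12 distinct tours).
Excess = 89 − 88 = 1.

1 min longer than the optimal tour.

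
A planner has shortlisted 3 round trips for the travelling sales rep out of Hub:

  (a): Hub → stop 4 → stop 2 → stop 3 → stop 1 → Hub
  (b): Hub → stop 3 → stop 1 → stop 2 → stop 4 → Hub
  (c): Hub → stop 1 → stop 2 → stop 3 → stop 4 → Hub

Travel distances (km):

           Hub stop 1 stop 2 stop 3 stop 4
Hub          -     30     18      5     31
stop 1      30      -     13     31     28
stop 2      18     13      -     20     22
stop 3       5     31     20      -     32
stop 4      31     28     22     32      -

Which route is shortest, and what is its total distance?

(a): 31 + 22 + 20 + 31 + 30 = 134
(b): 5 + 31 + 13 + 22 + 31 = 102
(c): 30 + 13 + 20 + 32 + 31 = 126

Shortest is (b), total 102 km.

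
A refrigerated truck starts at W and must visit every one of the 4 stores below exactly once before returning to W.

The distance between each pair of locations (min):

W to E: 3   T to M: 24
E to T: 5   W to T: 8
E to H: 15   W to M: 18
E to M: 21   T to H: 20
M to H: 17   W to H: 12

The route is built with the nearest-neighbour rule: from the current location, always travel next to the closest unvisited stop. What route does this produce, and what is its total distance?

W → [E:3 / T:8 / H:12 / M:18] → E (3)
E → [T:5 / H:15 / M:21] → T (5)
T → [H:20 / M:24] → H (20)
H → [M:17] → M (17)
Return M→W: 18.
Total = 3 + 5 + 20 + 17 + 18 = 63.

Nearest-neighbour total = 63 min; route W → E → T → H → M → W.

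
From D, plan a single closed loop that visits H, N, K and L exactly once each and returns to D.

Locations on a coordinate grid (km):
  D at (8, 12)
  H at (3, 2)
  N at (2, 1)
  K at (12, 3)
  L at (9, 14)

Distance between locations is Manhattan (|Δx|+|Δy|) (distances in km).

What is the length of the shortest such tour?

46 km — the shortest possible round trip.

With 4 stops there are 4!/2 = 12 distinct round trips (a route and its reverse cost the same).
D-H-N-K-L-D: 15+2+12+14+3 = 46
D-H-N-L-K-D: 15+2+20+14+13 = 64
D-H-K-N-L-D: 15+10+12+20+3 = 60
D-H-K-L-N-D: 15+10+14+20+17 = 76
D-H-L-N-K-D: 15+18+20+12+13 = 78
D-H-L-K-N-D: 15+18+14+12+17 = 76
D-N-H-K-L-D: 17+2+10+14+3 = 46
D-N-H-L-K-D: 17+2+18+14+13 = 64
D-N-K-H-L-D: 17+12+10+18+3 = 60
D-N-L-H-K-D: 17+20+18+10+13 = 78
D-K-H-N-L-D: 13+10+2+20+3 = 48
D-K-N-H-L-D: 13+12+2+18+3 = 48
The minimum is 46.
One optimal route: D → H → N → K → L → D (or its reverse).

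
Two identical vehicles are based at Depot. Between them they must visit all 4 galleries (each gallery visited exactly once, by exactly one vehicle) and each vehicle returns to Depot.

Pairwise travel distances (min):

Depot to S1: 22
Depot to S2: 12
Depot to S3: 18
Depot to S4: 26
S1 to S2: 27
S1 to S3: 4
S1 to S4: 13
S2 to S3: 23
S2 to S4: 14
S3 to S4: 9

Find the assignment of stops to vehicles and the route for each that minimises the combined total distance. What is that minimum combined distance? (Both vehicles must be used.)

Check every non-empty split of the stops between the two vehicles; for each half take its own optimal tour:
  {S1} + {S2, S3, S4}: 44 + 53 = 97
  {S2} + {S1, S3, S4}: 24 + 61 = 85
  {S1, S2} + {S3, S4}: 61 + 53 = 114
  {S3} + {S1, S2, S4}: 36 + 61 = 97
  {S1, S3} + {S2, S4}: 44 + 52 = 96
  {S2, S3} + {S1, S4}: 53 + 61 = 114
  … (7 splits in total)
Best: vehicle 1 Depot → S2 → Depot = 24; vehicle 2 Depot → S1 → S3 → S4 → Depot = 61; combined 85.

Minimum combined distance: 85 min.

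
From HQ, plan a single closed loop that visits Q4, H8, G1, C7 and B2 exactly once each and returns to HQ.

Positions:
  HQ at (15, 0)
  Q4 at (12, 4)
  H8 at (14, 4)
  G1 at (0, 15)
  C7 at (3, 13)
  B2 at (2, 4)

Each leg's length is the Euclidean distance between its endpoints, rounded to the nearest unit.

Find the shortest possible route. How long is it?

Shortest round trip = 48.

HQ → Q4 → H8 → G1 → C7 → B2 → HQ: 5+2+18+4+9+14 = 52
HQ → Q4 → H8 → G1 → B2 → C7 → HQ: 5+2+18+11+9+18 = 63
HQ → Q4 → H8 → C7 → G1 → B2 → HQ: 5+2+14+4+11+14 = 50
HQ → Q4 → H8 → C7 → B2 → G1 → HQ: 5+2+14+9+11+21 = 62
HQ → Q4 → H8 → B2 → G1 → C7 → HQ: 5+2+12+11+4+18 = 52
HQ → Q4 → H8 → B2 → C7 → G1 → HQ: 5+2+12+9+4+21 = 53
HQ → Q4 → G1 → H8 → C7 → B2 → HQ: 5+16+18+14+9+14 = 76
HQ → Q4 → G1 → H8 → B2 → C7 → HQ: 5+16+18+12+9+18 = 78
HQ → Q4 → G1 → C7 → H8 → B2 → HQ: 5+16+4+14+12+14 = 65
HQ → Q4 → G1 → C7 → B2 → H8 → HQ: 5+16+4+9+12+4 = 50
HQ → Q4 → G1 → B2 → H8 → C7 → HQ: 5+16+11+12+14+18 = 76
HQ → Q4 → G1 → B2 → C7 → H8 → HQ: 5+16+11+9+14+4 = 59
HQ → Q4 → C7 → H8 → G1 → B2 → HQ: 5+13+14+18+11+14 = 75
HQ → Q4 → C7 → H8 → B2 → G1 → HQ: 5+13+14+12+11+21 = 76
… (46 more)
HQ → Q4 → B2 → G1 → C7 → H8 → HQ: 5+10+11+4+14+4 = 48  ← best
The minimum is 48.
One optimal route: HQ → Q4 → B2 → G1 → C7 → H8 → HQ (or its reverse).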